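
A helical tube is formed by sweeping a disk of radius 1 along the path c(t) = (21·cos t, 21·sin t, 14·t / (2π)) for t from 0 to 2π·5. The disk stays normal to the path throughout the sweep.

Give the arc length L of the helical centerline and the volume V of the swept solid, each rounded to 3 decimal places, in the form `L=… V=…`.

2πR = 2π·21 = 131.946891
per-turn = √(131.946891² + 14²) = √(17409.9822 + 196) = √17605.9822 = 132.687536
L = 5 × 132.687536 = 663.437679
V = π·1² × L = 3.141593 × 663.437679 = 2084.250939

L=663.438 V=2084.251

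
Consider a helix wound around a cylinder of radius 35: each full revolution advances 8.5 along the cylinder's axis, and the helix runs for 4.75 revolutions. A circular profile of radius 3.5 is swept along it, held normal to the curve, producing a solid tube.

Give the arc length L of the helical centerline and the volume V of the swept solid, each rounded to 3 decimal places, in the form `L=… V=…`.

2πR = 2π·35 = 219.911486
per-turn = √(219.911486² + 8.5²) = √(48361.0616 + 72.25) = √48433.3116 = 220.075695
L = 4.75 × 220.075695 = 1045.359552
V = π·3.5² × L = 38.484510 × 1045.359552 = 40230.150125

L=1045.360 V=40230.150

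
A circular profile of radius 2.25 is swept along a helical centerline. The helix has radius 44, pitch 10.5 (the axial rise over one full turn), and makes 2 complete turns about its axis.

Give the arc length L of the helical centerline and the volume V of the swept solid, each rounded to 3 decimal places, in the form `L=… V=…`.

L=553.319 V=8800.158

2πR = 2π·44 = 276.460154
per-turn = √(276.460154² + 10.5²) = √(76430.2165 + 110.25) = √76540.4665 = 276.659477
L = 2 × 276.659477 = 553.318955
V = π·2.25² × L = 15.904313 × 553.318955 = 8800.157743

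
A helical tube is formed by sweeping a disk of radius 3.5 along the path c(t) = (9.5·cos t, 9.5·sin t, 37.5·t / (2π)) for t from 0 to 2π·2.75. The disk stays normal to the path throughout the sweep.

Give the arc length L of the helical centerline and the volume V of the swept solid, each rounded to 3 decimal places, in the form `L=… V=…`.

L=193.854 V=7460.379

2πR = 2π·9.5 = 59.690260
per-turn = √(59.690260² + 37.5²) = √(3562.9272 + 1406.25) = √4969.1772 = 70.492391
L = 2.75 × 70.492391 = 193.854075
V = π·3.5² × L = 38.484510 × 193.854075 = 7460.379099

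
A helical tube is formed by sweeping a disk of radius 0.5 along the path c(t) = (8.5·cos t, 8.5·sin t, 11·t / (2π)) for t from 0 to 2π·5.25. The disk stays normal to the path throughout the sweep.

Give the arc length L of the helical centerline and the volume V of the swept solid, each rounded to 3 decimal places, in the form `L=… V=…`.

L=286.273 V=224.838

2πR = 2π·8.5 = 53.407075
per-turn = √(53.407075² + 11²) = √(2852.3157 + 121) = √2973.3157 = 54.528118
L = 5.25 × 54.528118 = 286.272620
V = π·0.5² × L = 0.785398 × 286.272620 = 224.837990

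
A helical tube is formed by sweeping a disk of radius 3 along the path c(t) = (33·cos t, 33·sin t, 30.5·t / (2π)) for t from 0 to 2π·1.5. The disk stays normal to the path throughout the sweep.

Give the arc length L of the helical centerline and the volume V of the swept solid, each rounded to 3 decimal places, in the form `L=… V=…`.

2πR = 2π·33 = 207.345115
per-turn = √(207.345115² + 30.5²) = √(42991.9968 + 930.25) = √43922.2468 = 209.576351
L = 1.5 × 209.576351 = 314.364526
V = π·3² × L = 28.274334 × 314.364526 = 8888.447570

L=314.365 V=8888.448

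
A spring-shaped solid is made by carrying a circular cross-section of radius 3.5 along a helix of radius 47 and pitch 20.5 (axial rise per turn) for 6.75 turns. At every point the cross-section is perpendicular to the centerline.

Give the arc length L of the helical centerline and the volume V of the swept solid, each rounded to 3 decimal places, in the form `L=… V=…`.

2πR = 2π·47 = 295.309709
per-turn = √(295.309709² + 20.5²) = √(87207.8245 + 420.25) = √87628.0745 = 296.020395
L = 6.75 × 296.020395 = 1998.137669
V = π·3.5² × L = 38.484510 × 1998.137669 = 76897.349113

L=1998.138 V=76897.349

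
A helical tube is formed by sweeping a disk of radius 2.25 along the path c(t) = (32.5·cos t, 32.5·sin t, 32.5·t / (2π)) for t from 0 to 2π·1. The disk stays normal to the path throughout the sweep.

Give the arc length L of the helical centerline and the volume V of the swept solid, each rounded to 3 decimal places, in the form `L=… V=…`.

2πR = 2π·32.5 = 204.203522
per-turn = √(204.203522² + 32.5²) = √(41699.0786 + 1056.25) = √42755.3286 = 206.773617
L = 1 × 206.773617 = 206.773617
V = π·2.25² × L = 15.904313 × 206.773617 = 3288.592282

L=206.774 V=3288.592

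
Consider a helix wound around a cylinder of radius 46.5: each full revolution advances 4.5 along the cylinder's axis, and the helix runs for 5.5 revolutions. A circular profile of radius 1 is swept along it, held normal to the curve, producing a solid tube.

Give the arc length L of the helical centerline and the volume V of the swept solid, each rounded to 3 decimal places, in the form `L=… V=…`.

L=1607.115 V=5048.901

2πR = 2π·46.5 = 292.168117
per-turn = √(292.168117² + 4.5²) = √(85362.2085 + 20.25) = √85382.4585 = 292.202769
L = 5.5 × 292.202769 = 1607.115232
V = π·1² × L = 3.141593 × 1607.115232 = 5048.901406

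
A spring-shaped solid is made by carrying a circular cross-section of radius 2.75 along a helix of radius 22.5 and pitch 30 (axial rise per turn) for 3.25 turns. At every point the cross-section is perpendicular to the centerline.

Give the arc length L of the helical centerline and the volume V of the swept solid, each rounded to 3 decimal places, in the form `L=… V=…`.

2πR = 2π·22.5 = 141.371669
per-turn = √(141.371669² + 30²) = √(19985.9489 + 900) = √20885.9489 = 144.519718
L = 3.25 × 144.519718 = 469.689084
V = π·2.75² × L = 23.758294 × 469.689084 = 11159.011548

L=469.689 V=11159.012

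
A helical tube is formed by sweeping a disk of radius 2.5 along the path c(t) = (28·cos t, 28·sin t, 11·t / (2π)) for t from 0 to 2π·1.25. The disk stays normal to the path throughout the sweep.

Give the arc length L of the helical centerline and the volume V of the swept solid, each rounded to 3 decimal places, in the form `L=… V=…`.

2πR = 2π·28 = 175.929189
per-turn = √(175.929189² + 11²) = √(30951.0794 + 121) = √31072.0794 = 176.272742
L = 1.25 × 176.272742 = 220.340927
V = π·2.5² × L = 19.634954 × 220.340927 = 4326.383983

L=220.341 V=4326.384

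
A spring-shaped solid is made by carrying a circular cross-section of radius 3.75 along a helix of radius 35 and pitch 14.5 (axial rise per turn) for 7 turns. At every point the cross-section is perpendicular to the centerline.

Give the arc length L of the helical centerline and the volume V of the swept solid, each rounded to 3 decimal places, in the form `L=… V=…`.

2πR = 2π·35 = 219.911486
per-turn = √(219.911486² + 14.5²) = √(48361.0616 + 210.25) = √48571.3116 = 220.389001
L = 7 × 220.389001 = 1542.723004
V = π·3.75² × L = 44.178647 × 1542.723004 = 68155.414531

L=1542.723 V=68155.415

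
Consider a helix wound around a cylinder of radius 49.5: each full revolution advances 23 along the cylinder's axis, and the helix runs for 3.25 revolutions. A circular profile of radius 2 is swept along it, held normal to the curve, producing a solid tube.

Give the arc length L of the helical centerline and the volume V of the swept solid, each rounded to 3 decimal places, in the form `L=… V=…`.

L=1013.568 V=12736.866

2πR = 2π·49.5 = 311.017673
per-turn = √(311.017673² + 23²) = √(96731.9927 + 529) = √97260.9927 = 311.866947
L = 3.25 × 311.866947 = 1013.567578
V = π·2² × L = 12.566371 × 1013.567578 = 12736.865832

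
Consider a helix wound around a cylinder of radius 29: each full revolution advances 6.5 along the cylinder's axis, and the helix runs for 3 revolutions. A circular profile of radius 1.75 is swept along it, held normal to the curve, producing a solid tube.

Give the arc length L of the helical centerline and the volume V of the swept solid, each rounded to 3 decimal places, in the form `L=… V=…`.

2πR = 2π·29 = 182.212374
per-turn = √(182.212374² + 6.5²) = √(33201.3492 + 42.25) = √33243.5992 = 182.328273
L = 3 × 182.328273 = 546.984820
V = π·1.75² × L = 9.621128 × 546.984820 = 5262.610691

L=546.985 V=5262.611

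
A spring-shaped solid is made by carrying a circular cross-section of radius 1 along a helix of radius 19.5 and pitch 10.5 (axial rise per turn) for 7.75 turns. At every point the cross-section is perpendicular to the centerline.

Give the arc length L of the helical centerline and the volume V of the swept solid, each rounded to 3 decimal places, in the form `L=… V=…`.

L=953.027 V=2994.022

2πR = 2π·19.5 = 122.522113
per-turn = √(122.522113² + 10.5²) = √(15011.6683 + 110.25) = √15121.9183 = 122.971209
L = 7.75 × 122.971209 = 953.026871
V = π·1² × L = 3.141593 × 953.026871 = 2994.022218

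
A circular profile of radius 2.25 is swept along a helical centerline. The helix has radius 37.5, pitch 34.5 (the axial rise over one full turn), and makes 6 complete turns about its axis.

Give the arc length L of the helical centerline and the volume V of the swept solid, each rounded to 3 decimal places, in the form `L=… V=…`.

2πR = 2π·37.5 = 235.619449
per-turn = √(235.619449² + 34.5²) = √(55516.5248 + 1190.25) = √56706.7748 = 238.131843
L = 6 × 238.131843 = 1428.791059
V = π·2.25² × L = 15.904313 × 1428.791059 = 22723.939946

L=1428.791 V=22723.940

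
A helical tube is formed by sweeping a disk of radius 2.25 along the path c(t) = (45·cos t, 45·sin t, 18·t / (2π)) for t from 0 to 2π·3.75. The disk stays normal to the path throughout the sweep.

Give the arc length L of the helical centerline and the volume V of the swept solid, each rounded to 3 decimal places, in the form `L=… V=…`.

2πR = 2π·45 = 282.743339
per-turn = √(282.743339² + 18²) = √(79943.7956 + 324) = √80267.7956 = 283.315717
L = 3.75 × 283.315717 = 1062.433940
V = π·2.25² × L = 15.904313 × 1062.433940 = 16897.281716

L=1062.434 V=16897.282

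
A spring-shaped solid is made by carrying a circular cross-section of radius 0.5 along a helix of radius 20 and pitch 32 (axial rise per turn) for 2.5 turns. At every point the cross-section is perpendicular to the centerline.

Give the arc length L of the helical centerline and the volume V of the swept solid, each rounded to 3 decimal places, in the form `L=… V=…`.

2πR = 2π·20 = 125.663706
per-turn = √(125.663706² + 32²) = √(15791.3670 + 1024) = √16815.3670 = 129.674080
L = 2.5 × 129.674080 = 324.185200
V = π·0.5² × L = 0.785398 × 324.185200 = 254.614461

L=324.185 V=254.614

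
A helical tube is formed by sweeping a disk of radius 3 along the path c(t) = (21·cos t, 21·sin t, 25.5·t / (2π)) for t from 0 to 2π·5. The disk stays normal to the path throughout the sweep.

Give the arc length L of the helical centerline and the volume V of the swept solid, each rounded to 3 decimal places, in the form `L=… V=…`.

2πR = 2π·21 = 131.946891
per-turn = √(131.946891² + 25.5²) = √(17409.9822 + 650.25) = √18060.2322 = 134.388363
L = 5 × 134.388363 = 671.941816
V = π·3² × L = 28.274334 × 671.941816 = 18998.707255

L=671.942 V=18998.707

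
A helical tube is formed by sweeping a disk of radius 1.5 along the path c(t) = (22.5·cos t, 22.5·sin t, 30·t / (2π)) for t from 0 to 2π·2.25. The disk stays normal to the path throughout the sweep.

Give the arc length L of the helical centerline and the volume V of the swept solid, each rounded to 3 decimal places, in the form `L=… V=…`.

2πR = 2π·22.5 = 141.371669
per-turn = √(141.371669² + 30²) = √(19985.9489 + 900) = √20885.9489 = 144.519718
L = 2.25 × 144.519718 = 325.169366
V = π·1.5² × L = 7.068583 × 325.169366 = 2298.486803

L=325.169 V=2298.487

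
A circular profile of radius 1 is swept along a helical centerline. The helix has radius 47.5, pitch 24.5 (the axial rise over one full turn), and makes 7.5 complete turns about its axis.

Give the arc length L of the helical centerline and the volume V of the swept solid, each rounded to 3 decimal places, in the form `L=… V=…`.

2πR = 2π·47.5 = 298.451302
per-turn = √(298.451302² + 24.5²) = √(89073.1797 + 600.25) = √89673.4297 = 299.455222
L = 7.5 × 299.455222 = 2245.914162
V = π·1² × L = 3.141593 × 2245.914162 = 7055.747431

L=2245.914 V=7055.747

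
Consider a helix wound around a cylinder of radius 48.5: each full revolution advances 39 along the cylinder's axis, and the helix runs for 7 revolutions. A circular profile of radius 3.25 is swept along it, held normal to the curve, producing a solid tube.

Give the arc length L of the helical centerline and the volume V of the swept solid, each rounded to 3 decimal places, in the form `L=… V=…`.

L=2150.540 V=71361.517

2πR = 2π·48.5 = 304.734487
per-turn = √(304.734487² + 39²) = √(92863.1078 + 1521) = √94384.1078 = 307.219966
L = 7 × 307.219966 = 2150.539765
V = π·3.25² × L = 33.183072 × 2150.539765 = 71361.516743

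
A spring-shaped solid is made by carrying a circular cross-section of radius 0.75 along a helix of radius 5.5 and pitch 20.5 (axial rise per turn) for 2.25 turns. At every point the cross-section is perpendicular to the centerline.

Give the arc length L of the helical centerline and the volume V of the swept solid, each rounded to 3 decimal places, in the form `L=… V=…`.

2πR = 2π·5.5 = 34.557519
per-turn = √(34.557519² + 20.5²) = √(1194.2221 + 420.25) = √1614.4721 = 40.180494
L = 2.25 × 40.180494 = 90.406112
V = π·0.75² × L = 1.767146 × 90.406112 = 159.760788

L=90.406 V=159.761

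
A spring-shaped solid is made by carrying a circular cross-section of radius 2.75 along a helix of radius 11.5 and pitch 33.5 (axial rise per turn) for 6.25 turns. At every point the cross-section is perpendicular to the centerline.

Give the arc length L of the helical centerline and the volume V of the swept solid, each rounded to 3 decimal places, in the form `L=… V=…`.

L=497.779 V=11826.382

2πR = 2π·11.5 = 72.256631
per-turn = √(72.256631² + 33.5²) = √(5221.0207 + 1122.25) = √6343.2707 = 79.644653
L = 6.25 × 79.644653 = 497.779080
V = π·2.75² × L = 23.758294 × 497.779080 = 11826.381958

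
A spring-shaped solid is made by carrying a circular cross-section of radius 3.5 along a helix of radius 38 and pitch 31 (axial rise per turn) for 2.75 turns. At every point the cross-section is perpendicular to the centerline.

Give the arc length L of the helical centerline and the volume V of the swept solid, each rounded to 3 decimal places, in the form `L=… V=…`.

L=662.104 V=25480.749

2πR = 2π·38 = 238.761042
per-turn = √(238.761042² + 31²) = √(57006.8350 + 961) = √57967.8350 = 240.765103
L = 2.75 × 240.765103 = 662.104034
V = π·3.5² × L = 38.484510 × 662.104034 = 25480.749336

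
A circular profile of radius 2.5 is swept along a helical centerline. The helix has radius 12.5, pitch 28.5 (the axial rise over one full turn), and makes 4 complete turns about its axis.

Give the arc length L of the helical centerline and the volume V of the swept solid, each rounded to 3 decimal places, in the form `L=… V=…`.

L=334.204 V=6562.072

2πR = 2π·12.5 = 78.539816
per-turn = √(78.539816² + 28.5²) = √(6168.5028 + 812.25) = √6980.7528 = 83.550899
L = 4 × 83.550899 = 334.203597
V = π·2.5² × L = 19.634954 × 334.203597 = 6562.072275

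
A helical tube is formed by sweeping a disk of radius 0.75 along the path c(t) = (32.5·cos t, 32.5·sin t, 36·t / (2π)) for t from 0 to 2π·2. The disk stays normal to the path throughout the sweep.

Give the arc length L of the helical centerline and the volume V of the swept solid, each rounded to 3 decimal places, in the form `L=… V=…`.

2πR = 2π·32.5 = 204.203522
per-turn = √(204.203522² + 36²) = √(41699.0786 + 1296) = √42995.0786 = 207.352547
L = 2 × 207.352547 = 414.705093
V = π·0.75² × L = 1.767146 × 414.705093 = 732.844392

L=414.705 V=732.844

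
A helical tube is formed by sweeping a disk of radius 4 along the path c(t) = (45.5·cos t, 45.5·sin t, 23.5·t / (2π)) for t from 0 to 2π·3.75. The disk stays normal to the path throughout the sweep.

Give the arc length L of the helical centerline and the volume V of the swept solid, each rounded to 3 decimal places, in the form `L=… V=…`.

2πR = 2π·45.5 = 285.884931
per-turn = √(285.884931² + 23.5²) = √(81730.1940 + 552.25) = √82282.4440 = 286.849166
L = 3.75 × 286.849166 = 1075.684373
V = π·4² × L = 50.265482 × 1075.684373 = 54069.793959

L=1075.684 V=54069.794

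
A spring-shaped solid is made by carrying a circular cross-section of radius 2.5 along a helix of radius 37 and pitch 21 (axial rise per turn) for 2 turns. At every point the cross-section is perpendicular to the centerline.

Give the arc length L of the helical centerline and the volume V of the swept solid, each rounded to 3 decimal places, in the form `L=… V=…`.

2πR = 2π·37 = 232.477856
per-turn = √(232.477856² + 21²) = √(54045.9537 + 441) = √54486.9537 = 233.424407
L = 2 × 233.424407 = 466.848814
V = π·2.5² × L = 19.634954 × 466.848814 = 9166.555021

L=466.849 V=9166.555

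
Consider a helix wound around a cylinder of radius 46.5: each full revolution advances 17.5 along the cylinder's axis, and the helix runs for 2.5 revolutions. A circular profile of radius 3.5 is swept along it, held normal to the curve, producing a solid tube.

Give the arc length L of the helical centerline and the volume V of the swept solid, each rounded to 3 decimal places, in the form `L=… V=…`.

2πR = 2π·46.5 = 292.168117
per-turn = √(292.168117² + 17.5²) = √(85362.2085 + 306.25) = √85668.4585 = 292.691746
L = 2.5 × 292.691746 = 731.729366
V = π·3.5² × L = 38.484510 × 731.729366 = 28160.246117

L=731.729 V=28160.246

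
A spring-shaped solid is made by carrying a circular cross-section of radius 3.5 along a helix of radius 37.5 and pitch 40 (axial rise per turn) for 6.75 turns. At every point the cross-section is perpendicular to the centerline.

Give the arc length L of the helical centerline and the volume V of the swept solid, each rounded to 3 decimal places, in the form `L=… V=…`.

L=1613.187 V=62082.704

2πR = 2π·37.5 = 235.619449
per-turn = √(235.619449² + 40²) = √(55516.5248 + 1600) = √57116.5248 = 238.990637
L = 6.75 × 238.990637 = 1613.186802
V = π·3.5² × L = 38.484510 × 1613.186802 = 62082.703636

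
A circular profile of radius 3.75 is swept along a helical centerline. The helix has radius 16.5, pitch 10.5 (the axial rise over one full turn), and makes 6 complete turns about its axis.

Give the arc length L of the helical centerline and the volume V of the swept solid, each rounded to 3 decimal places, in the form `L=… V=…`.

L=625.218 V=27621.265

2πR = 2π·16.5 = 103.672558
per-turn = √(103.672558² + 10.5²) = √(10747.9992 + 110.25) = √10858.2492 = 104.202923
L = 6 × 104.202923 = 625.217539
V = π·3.75² × L = 44.178647 × 625.217539 = 27621.264756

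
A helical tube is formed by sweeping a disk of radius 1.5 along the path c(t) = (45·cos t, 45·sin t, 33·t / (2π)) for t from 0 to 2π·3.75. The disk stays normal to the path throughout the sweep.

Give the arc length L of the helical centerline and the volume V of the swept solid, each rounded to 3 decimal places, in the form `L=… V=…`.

L=1067.485 V=7545.605

2πR = 2π·45 = 282.743339
per-turn = √(282.743339² + 33²) = √(79943.7956 + 1089) = √81032.7956 = 284.662600
L = 3.75 × 284.662600 = 1067.484749
V = π·1.5² × L = 7.068583 × 1067.484749 = 7545.605050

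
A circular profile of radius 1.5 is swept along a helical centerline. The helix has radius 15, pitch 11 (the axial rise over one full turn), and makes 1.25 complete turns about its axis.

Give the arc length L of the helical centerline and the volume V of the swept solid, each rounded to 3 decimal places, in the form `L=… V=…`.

2πR = 2π·15 = 94.247780
per-turn = √(94.247780² + 11²) = √(8882.6440 + 121) = √9003.6440 = 94.887533
L = 1.25 × 94.887533 = 118.609417
V = π·1.5² × L = 7.068583 × 118.609417 = 838.400561

L=118.609 V=838.401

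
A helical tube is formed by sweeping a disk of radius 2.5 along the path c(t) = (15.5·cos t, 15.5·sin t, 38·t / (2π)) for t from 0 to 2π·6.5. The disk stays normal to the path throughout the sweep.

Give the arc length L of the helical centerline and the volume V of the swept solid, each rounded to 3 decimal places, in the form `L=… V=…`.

2πR = 2π·15.5 = 97.389372
per-turn = √(97.389372² + 38²) = √(9484.6898 + 1444) = √10928.6898 = 104.540374
L = 6.5 × 104.540374 = 679.512432
V = π·2.5² × L = 19.634954 × 679.512432 = 13342.195403

L=679.512 V=13342.195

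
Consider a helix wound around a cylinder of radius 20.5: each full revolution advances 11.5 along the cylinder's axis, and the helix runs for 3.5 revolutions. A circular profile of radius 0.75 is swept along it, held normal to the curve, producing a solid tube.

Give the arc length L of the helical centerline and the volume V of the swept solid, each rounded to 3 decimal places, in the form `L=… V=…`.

L=452.612 V=799.831

2πR = 2π·20.5 = 128.805299
per-turn = √(128.805299² + 11.5²) = √(16590.8050 + 132.25) = √16723.0550 = 129.317652
L = 3.5 × 129.317652 = 452.611780
V = π·0.75² × L = 1.767146 × 452.611780 = 799.831037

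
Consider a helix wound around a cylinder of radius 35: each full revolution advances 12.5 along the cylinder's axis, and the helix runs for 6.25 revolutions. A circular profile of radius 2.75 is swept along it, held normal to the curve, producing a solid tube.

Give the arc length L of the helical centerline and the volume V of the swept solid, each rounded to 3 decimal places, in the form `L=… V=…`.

2πR = 2π·35 = 219.911486
per-turn = √(219.911486² + 12.5²) = √(48361.0616 + 156.25) = √48517.3116 = 220.266456
L = 6.25 × 220.266456 = 1376.665349
V = π·2.75² × L = 23.758294 × 1376.665349 = 32707.220710

L=1376.665 V=32707.221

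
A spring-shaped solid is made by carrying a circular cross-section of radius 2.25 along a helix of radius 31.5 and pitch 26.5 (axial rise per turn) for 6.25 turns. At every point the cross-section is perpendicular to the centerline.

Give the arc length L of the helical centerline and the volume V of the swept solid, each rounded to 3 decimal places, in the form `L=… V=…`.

2πR = 2π·31.5 = 197.920337
per-turn = √(197.920337² + 26.5²) = √(39172.4599 + 702.25) = √39874.7099 = 199.686529
L = 6.25 × 199.686529 = 1248.040806
V = π·2.25² × L = 15.904313 × 1248.040806 = 19849.231382

L=1248.041 V=19849.231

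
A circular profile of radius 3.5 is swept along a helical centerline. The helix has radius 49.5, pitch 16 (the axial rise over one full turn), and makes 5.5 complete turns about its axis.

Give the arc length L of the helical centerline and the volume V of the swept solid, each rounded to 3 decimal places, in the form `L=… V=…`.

L=1712.859 V=65918.549

2πR = 2π·49.5 = 311.017673
per-turn = √(311.017673² + 16²) = √(96731.9927 + 256) = √96987.9927 = 311.428953
L = 5.5 × 311.428953 = 1712.859241
V = π·3.5² × L = 38.484510 × 1712.859241 = 65918.548608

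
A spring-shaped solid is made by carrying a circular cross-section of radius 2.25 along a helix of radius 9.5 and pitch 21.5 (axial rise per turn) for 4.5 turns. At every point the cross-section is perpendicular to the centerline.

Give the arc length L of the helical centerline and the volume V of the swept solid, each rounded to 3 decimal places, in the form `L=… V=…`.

2πR = 2π·9.5 = 59.690260
per-turn = √(59.690260² + 21.5²) = √(3562.9272 + 462.25) = √4025.1772 = 63.444284
L = 4.5 × 63.444284 = 285.499279
V = π·2.25² × L = 15.904313 × 285.499279 = 4540.669833

L=285.499 V=4540.670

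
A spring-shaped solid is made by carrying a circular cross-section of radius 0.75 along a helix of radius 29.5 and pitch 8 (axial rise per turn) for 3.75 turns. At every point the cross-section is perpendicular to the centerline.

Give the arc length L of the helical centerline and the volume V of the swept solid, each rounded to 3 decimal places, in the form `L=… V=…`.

L=695.724 V=1229.447

2πR = 2π·29.5 = 185.353967
per-turn = √(185.353967² + 8²) = √(34356.0929 + 64) = √34420.0929 = 185.526529
L = 3.75 × 185.526529 = 695.724483
V = π·0.75² × L = 1.767146 × 695.724483 = 1229.446646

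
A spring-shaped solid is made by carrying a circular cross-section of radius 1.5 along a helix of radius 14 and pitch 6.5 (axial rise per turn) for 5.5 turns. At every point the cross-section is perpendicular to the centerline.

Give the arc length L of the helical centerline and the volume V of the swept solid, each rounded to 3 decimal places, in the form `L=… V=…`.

L=485.124 V=3429.142

2πR = 2π·14 = 87.964594
per-turn = √(87.964594² + 6.5²) = √(7737.7699 + 42.25) = √7780.0199 = 88.204421
L = 5.5 × 88.204421 = 485.124314
V = π·1.5² × L = 7.068583 × 485.124314 = 3429.141710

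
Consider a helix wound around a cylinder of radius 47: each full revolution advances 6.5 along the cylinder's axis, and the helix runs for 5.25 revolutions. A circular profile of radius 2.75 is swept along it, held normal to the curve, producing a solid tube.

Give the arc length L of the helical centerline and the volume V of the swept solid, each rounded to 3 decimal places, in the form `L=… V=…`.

2πR = 2π·47 = 295.309709
per-turn = √(295.309709² + 6.5²) = √(87207.8245 + 42.25) = √87250.0745 = 295.381236
L = 5.25 × 295.381236 = 1550.751488
V = π·2.75² × L = 23.758294 × 1550.751488 = 36843.210464

L=1550.751 V=36843.210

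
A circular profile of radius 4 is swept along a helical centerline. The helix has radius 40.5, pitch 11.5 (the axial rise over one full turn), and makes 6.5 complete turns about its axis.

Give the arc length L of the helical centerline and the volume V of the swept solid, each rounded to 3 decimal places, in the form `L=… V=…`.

2πR = 2π·40.5 = 254.469005
per-turn = √(254.469005² + 11.5²) = √(64754.4745 + 132.25) = √64886.7245 = 254.728727
L = 6.5 × 254.728727 = 1655.736727
V = π·4² × L = 50.265482 × 1655.736727 = 83226.405404

L=1655.737 V=83226.405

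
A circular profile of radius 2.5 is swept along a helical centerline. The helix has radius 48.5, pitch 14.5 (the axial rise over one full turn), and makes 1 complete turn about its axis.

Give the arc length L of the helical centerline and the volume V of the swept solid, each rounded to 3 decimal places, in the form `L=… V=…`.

2πR = 2π·48.5 = 304.734487
per-turn = √(304.734487² + 14.5²) = √(92863.1078 + 210.25) = √93073.3578 = 305.079265
L = 1 × 305.079265 = 305.079265
V = π·2.5² × L = 19.634954 × 305.079265 = 5990.217357

L=305.079 V=5990.217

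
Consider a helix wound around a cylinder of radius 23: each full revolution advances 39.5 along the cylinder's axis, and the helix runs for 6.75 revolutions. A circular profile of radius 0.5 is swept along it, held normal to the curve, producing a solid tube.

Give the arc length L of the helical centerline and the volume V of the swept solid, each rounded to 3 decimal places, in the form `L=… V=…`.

2πR = 2π·23 = 144.513262
per-turn = √(144.513262² + 39.5²) = √(20884.0829 + 1560.25) = √22444.3329 = 149.814328
L = 6.75 × 149.814328 = 1011.246715
V = π·0.5² × L = 0.785398 × 1011.246715 = 794.231313

L=1011.247 V=794.231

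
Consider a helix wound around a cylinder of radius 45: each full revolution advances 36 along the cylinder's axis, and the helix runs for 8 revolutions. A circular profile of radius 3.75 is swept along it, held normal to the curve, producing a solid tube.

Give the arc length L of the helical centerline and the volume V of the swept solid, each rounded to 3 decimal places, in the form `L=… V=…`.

2πR = 2π·45 = 282.743339
per-turn = √(282.743339² + 36²) = √(79943.7956 + 1296) = √81239.7956 = 285.025956
L = 8 × 285.025956 = 2280.207649
V = π·3.75² × L = 44.178647 × 2280.207649 = 100736.488098

L=2280.208 V=100736.488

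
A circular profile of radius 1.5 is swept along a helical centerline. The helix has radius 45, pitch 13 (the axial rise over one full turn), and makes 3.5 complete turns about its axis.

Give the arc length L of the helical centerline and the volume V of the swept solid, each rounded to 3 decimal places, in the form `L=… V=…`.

L=990.647 V=7002.472

2πR = 2π·45 = 282.743339
per-turn = √(282.743339² + 13²) = √(79943.7956 + 169) = √80112.7956 = 283.042039
L = 3.5 × 283.042039 = 990.647135
V = π·1.5² × L = 7.068583 × 990.647135 = 7002.471966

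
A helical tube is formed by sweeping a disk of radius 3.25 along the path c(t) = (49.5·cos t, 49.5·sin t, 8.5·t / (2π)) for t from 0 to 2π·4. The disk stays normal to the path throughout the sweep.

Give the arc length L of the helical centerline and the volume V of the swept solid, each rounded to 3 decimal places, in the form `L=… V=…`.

L=1244.535 V=41297.502

2πR = 2π·49.5 = 311.017673
per-turn = √(311.017673² + 8.5²) = √(96731.9927 + 72.25) = √96804.2427 = 311.133802
L = 4 × 311.133802 = 1244.535208
V = π·3.25² × L = 33.183072 × 1244.535208 = 41297.501913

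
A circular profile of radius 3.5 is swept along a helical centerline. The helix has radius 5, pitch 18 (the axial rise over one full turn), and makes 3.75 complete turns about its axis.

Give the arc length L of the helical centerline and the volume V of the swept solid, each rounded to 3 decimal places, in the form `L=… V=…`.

L=135.777 V=5225.310

2πR = 2π·5 = 31.415927
per-turn = √(31.415927² + 18²) = √(986.9604 + 324) = √1310.9604 = 36.207188
L = 3.75 × 36.207188 = 135.776954
V = π·3.5² × L = 38.484510 × 135.776954 = 5225.309538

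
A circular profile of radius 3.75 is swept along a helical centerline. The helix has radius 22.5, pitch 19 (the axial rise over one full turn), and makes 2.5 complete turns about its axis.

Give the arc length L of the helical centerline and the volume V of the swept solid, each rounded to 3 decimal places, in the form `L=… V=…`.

L=356.607 V=15754.407

2πR = 2π·22.5 = 141.371669
per-turn = √(141.371669² + 19²) = √(19985.9489 + 361) = √20346.9489 = 142.642732
L = 2.5 × 142.642732 = 356.606829
V = π·3.75² × L = 44.178647 × 356.606829 = 15754.407119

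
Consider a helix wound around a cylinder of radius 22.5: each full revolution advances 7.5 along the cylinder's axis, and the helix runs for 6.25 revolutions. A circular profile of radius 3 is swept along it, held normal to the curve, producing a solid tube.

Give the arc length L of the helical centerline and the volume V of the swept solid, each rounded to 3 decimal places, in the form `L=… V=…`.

2πR = 2π·22.5 = 141.371669
per-turn = √(141.371669² + 7.5²) = √(19985.9489 + 56.25) = √20042.1989 = 141.570473
L = 6.25 × 141.570473 = 884.815458
V = π·3² × L = 28.274334 × 884.815458 = 25017.567688

L=884.815 V=25017.568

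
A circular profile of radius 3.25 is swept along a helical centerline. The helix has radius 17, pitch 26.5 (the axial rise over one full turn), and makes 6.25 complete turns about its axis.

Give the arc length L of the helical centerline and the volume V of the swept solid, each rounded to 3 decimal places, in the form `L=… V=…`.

2πR = 2π·17 = 106.814150
per-turn = √(106.814150² + 26.5²) = √(11409.2627 + 702.25) = √12111.5127 = 110.052318
L = 6.25 × 110.052318 = 687.826987
V = π·3.25² × L = 33.183072 × 687.826987 = 22824.212718

L=687.827 V=22824.213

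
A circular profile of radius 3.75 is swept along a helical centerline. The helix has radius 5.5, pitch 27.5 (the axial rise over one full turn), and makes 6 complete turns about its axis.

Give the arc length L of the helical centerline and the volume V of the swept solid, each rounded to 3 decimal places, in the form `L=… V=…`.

L=264.985 V=11706.674

2πR = 2π·5.5 = 34.557519
per-turn = √(34.557519² + 27.5²) = √(1194.2221 + 756.25) = √1950.4721 = 44.164150
L = 6 × 44.164150 = 264.984899
V = π·3.75² × L = 44.178647 × 264.984899 = 11706.674237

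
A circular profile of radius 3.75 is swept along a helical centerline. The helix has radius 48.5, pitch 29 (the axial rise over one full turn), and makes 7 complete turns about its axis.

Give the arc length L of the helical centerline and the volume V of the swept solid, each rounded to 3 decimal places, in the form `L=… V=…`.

2πR = 2π·48.5 = 304.734487
per-turn = √(304.734487² + 29²) = √(92863.1078 + 841) = √93704.1078 = 306.111267
L = 7 × 306.111267 = 2142.778869
V = π·3.75² × L = 44.178647 × 2142.778869 = 94665.070604

L=2142.779 V=94665.071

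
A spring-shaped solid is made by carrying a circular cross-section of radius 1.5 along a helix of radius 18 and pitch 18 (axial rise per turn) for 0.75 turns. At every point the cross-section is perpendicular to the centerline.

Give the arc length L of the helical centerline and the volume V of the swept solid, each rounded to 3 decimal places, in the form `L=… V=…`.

L=85.891 V=607.125

2πR = 2π·18 = 113.097336
per-turn = √(113.097336² + 18²) = √(12791.0073 + 324) = √13115.0073 = 114.520772
L = 0.75 × 114.520772 = 85.890579
V = π·1.5² × L = 7.068583 × 85.890579 = 607.124729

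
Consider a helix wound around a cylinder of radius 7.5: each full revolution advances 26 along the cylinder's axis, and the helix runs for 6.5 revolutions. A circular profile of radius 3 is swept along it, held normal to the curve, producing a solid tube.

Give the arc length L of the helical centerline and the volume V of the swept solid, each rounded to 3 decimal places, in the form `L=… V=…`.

L=349.834 V=9891.327

2πR = 2π·7.5 = 47.123890
per-turn = √(47.123890² + 26²) = √(2220.6610 + 676) = √2896.6610 = 53.820637
L = 6.5 × 53.820637 = 349.834142
V = π·3² × L = 28.274334 × 349.834142 = 9891.327331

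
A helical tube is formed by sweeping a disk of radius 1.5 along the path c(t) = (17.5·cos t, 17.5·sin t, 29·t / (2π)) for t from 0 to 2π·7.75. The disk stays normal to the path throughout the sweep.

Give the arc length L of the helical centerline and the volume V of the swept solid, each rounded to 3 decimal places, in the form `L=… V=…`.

L=881.297 V=6229.520

2πR = 2π·17.5 = 109.955743
per-turn = √(109.955743² + 29²) = √(12090.2654 + 841) = √12931.2654 = 113.715722
L = 7.75 × 113.715722 = 881.296844
V = π·1.5² × L = 7.068583 × 881.296844 = 6229.520305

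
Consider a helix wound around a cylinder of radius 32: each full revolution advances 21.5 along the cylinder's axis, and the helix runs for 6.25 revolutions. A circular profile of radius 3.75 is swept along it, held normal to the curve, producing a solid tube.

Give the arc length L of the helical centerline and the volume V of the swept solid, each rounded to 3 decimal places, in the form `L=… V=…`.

2πR = 2π·32 = 201.061930
per-turn = √(201.061930² + 21.5²) = √(40425.8996 + 462.25) = √40888.1496 = 202.208184
L = 6.25 × 202.208184 = 1263.801149
V = π·3.75² × L = 44.178647 × 1263.801149 = 55833.024460

L=1263.801 V=55833.024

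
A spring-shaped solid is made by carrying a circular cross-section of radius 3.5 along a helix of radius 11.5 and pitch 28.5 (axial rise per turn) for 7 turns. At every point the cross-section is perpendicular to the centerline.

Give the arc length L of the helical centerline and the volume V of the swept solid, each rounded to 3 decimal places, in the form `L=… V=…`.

L=543.719 V=20924.756

2πR = 2π·11.5 = 72.256631
per-turn = √(72.256631² + 28.5²) = √(5221.0207 + 812.25) = √6033.2707 = 77.674132
L = 7 × 77.674132 = 543.718922
V = π·3.5² × L = 38.484510 × 543.718922 = 20924.756278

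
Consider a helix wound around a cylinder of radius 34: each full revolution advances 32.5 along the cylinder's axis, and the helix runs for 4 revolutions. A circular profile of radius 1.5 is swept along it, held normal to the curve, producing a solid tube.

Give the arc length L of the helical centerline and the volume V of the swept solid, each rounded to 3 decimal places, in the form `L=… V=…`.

L=864.345 V=6109.697

2πR = 2π·34 = 213.628300
per-turn = √(213.628300² + 32.5²) = √(45637.0508 + 1056.25) = √46693.3008 = 216.086327
L = 4 × 216.086327 = 864.345308
V = π·1.5² × L = 7.068583 × 864.345308 = 6109.696959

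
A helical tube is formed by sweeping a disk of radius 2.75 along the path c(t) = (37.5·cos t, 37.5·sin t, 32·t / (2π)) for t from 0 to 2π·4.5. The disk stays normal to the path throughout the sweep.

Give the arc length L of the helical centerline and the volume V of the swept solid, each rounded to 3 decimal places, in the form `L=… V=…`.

2πR = 2π·37.5 = 235.619449
per-turn = √(235.619449² + 32²) = √(55516.5248 + 1024) = √56540.5248 = 237.782516
L = 4.5 × 237.782516 = 1070.021320
V = π·2.75² × L = 23.758294 × 1070.021320 = 25421.881592

L=1070.021 V=25421.882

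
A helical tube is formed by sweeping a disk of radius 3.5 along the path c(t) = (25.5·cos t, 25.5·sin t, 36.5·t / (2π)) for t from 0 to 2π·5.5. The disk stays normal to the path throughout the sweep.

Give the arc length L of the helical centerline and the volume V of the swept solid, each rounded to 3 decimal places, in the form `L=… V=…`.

L=903.794 V=34782.067

2πR = 2π·25.5 = 160.221225
per-turn = √(160.221225² + 36.5²) = √(25670.8410 + 1332.25) = √27003.0910 = 164.326173
L = 5.5 × 164.326173 = 903.793950
V = π·3.5² × L = 38.484510 × 903.793950 = 34782.067315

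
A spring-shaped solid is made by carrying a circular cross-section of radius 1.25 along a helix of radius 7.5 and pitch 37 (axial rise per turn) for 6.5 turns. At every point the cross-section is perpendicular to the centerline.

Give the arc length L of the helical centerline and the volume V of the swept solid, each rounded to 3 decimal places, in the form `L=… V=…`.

L=389.440 V=1911.657

2πR = 2π·7.5 = 47.123890
per-turn = √(47.123890² + 37²) = √(2220.6610 + 1369) = √3589.6610 = 59.913780
L = 6.5 × 59.913780 = 389.439568
V = π·1.25² × L = 4.908739 × 389.439568 = 1911.657007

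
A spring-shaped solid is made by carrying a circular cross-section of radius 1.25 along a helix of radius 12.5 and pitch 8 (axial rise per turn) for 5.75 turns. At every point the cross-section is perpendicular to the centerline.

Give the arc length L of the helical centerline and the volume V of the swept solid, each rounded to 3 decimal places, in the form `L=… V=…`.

L=453.941 V=2228.276

2πR = 2π·12.5 = 78.539816
per-turn = √(78.539816² + 8²) = √(6168.5028 + 64) = √6232.5028 = 78.946202
L = 5.75 × 78.946202 = 453.940659
V = π·1.25² × L = 4.908739 × 453.940659 = 2228.276001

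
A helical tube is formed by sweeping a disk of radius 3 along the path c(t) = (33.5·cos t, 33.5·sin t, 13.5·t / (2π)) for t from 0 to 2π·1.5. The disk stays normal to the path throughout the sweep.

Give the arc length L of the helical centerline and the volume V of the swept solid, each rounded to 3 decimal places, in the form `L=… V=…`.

L=316.379 V=8945.399

2πR = 2π·33.5 = 210.486708
per-turn = √(210.486708² + 13.5²) = √(44304.6542 + 182.25) = √44486.9042 = 210.919189
L = 1.5 × 210.919189 = 316.378783
V = π·3² × L = 28.274334 × 316.378783 = 8945.399345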